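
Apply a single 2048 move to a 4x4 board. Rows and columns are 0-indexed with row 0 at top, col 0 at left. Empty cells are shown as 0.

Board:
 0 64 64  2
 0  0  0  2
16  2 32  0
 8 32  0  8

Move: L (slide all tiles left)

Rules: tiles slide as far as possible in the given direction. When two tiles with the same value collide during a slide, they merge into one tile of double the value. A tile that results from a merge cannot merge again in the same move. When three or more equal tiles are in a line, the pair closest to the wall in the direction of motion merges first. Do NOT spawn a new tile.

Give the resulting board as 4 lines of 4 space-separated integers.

Slide left:
row 0: [0, 64, 64, 2] -> [128, 2, 0, 0]
row 1: [0, 0, 0, 2] -> [2, 0, 0, 0]
row 2: [16, 2, 32, 0] -> [16, 2, 32, 0]
row 3: [8, 32, 0, 8] -> [8, 32, 8, 0]

Answer: 128   2   0   0
  2   0   0   0
 16   2  32   0
  8  32   8   0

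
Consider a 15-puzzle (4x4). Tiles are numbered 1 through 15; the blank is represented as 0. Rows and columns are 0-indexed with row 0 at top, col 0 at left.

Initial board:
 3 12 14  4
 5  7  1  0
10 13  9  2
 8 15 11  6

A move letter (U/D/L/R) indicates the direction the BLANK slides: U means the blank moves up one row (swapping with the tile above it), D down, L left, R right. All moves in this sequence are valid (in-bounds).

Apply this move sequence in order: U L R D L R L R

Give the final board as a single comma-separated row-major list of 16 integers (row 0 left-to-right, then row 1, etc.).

After move 1 (U):
 3 12 14  0
 5  7  1  4
10 13  9  2
 8 15 11  6

After move 2 (L):
 3 12  0 14
 5  7  1  4
10 13  9  2
 8 15 11  6

After move 3 (R):
 3 12 14  0
 5  7  1  4
10 13  9  2
 8 15 11  6

After move 4 (D):
 3 12 14  4
 5  7  1  0
10 13  9  2
 8 15 11  6

After move 5 (L):
 3 12 14  4
 5  7  0  1
10 13  9  2
 8 15 11  6

After move 6 (R):
 3 12 14  4
 5  7  1  0
10 13  9  2
 8 15 11  6

After move 7 (L):
 3 12 14  4
 5  7  0  1
10 13  9  2
 8 15 11  6

After move 8 (R):
 3 12 14  4
 5  7  1  0
10 13  9  2
 8 15 11  6

Answer: 3, 12, 14, 4, 5, 7, 1, 0, 10, 13, 9, 2, 8, 15, 11, 6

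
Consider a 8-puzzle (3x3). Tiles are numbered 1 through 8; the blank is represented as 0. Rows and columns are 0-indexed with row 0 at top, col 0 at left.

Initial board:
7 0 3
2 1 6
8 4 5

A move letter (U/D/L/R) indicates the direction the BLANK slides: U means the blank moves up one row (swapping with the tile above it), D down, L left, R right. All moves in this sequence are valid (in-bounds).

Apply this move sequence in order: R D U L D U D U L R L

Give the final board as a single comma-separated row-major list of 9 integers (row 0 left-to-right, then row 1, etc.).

After move 1 (R):
7 3 0
2 1 6
8 4 5

After move 2 (D):
7 3 6
2 1 0
8 4 5

After move 3 (U):
7 3 0
2 1 6
8 4 5

After move 4 (L):
7 0 3
2 1 6
8 4 5

After move 5 (D):
7 1 3
2 0 6
8 4 5

After move 6 (U):
7 0 3
2 1 6
8 4 5

After move 7 (D):
7 1 3
2 0 6
8 4 5

After move 8 (U):
7 0 3
2 1 6
8 4 5

After move 9 (L):
0 7 3
2 1 6
8 4 5

After move 10 (R):
7 0 3
2 1 6
8 4 5

After move 11 (L):
0 7 3
2 1 6
8 4 5

Answer: 0, 7, 3, 2, 1, 6, 8, 4, 5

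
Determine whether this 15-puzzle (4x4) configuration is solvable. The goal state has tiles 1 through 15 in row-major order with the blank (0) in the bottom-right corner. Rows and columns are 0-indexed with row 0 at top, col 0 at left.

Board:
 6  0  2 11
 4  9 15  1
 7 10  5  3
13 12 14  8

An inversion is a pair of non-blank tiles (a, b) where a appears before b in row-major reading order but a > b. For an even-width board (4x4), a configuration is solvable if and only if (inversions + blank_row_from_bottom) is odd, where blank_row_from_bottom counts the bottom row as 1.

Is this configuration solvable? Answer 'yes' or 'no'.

Answer: no

Derivation:
Inversions: 40
Blank is in row 0 (0-indexed from top), which is row 4 counting from the bottom (bottom = 1).
40 + 4 = 44, which is even, so the puzzle is not solvable.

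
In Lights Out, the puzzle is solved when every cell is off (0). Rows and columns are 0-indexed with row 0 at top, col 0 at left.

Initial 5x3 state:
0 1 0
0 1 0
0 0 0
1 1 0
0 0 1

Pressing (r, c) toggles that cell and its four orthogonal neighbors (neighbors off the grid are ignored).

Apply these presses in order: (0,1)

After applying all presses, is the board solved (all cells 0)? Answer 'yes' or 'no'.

After press 1 at (0,1):
1 0 1
0 0 0
0 0 0
1 1 0
0 0 1

Lights still on: 5

Answer: no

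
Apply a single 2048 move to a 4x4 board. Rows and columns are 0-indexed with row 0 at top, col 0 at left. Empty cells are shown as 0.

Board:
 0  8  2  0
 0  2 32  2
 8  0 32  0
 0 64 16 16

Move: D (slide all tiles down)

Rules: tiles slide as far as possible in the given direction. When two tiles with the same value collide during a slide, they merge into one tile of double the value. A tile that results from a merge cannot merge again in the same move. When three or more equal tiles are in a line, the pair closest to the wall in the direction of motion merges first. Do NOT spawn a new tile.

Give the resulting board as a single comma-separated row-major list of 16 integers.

Slide down:
col 0: [0, 0, 8, 0] -> [0, 0, 0, 8]
col 1: [8, 2, 0, 64] -> [0, 8, 2, 64]
col 2: [2, 32, 32, 16] -> [0, 2, 64, 16]
col 3: [0, 2, 0, 16] -> [0, 0, 2, 16]

Answer: 0, 0, 0, 0, 0, 8, 2, 0, 0, 2, 64, 2, 8, 64, 16, 16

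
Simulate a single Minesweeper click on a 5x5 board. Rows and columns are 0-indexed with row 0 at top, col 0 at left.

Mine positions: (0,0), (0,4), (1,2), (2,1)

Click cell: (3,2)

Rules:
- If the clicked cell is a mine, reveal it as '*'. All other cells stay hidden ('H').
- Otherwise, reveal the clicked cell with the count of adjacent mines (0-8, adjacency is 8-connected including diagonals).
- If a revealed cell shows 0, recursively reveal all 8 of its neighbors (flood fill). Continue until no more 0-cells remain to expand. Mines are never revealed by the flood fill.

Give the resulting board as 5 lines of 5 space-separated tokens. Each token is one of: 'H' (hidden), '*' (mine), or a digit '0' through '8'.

H H H H H
H H H H H
H H H H H
H H 1 H H
H H H H H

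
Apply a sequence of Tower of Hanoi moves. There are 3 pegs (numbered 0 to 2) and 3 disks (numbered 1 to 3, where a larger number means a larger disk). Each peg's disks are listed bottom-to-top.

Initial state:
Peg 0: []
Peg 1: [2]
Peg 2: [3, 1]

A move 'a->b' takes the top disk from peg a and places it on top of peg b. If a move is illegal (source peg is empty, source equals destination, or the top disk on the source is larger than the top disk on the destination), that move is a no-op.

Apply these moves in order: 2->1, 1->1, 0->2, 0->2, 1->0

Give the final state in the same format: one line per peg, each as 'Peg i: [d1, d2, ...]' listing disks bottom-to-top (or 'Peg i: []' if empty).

Answer: Peg 0: [1]
Peg 1: [2]
Peg 2: [3]

Derivation:
After move 1 (2->1):
Peg 0: []
Peg 1: [2, 1]
Peg 2: [3]

After move 2 (1->1):
Peg 0: []
Peg 1: [2, 1]
Peg 2: [3]

After move 3 (0->2):
Peg 0: []
Peg 1: [2, 1]
Peg 2: [3]

After move 4 (0->2):
Peg 0: []
Peg 1: [2, 1]
Peg 2: [3]

After move 5 (1->0):
Peg 0: [1]
Peg 1: [2]
Peg 2: [3]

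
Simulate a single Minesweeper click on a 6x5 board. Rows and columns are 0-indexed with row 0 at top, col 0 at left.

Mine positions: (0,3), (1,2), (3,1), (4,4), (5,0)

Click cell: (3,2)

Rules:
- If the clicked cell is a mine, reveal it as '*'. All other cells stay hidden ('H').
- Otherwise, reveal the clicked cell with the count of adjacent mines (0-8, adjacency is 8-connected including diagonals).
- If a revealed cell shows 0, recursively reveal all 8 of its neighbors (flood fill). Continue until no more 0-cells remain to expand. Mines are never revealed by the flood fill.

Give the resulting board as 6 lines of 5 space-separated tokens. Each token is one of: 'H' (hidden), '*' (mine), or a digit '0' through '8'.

H H H H H
H H H H H
H H H H H
H H 1 H H
H H H H H
H H H H H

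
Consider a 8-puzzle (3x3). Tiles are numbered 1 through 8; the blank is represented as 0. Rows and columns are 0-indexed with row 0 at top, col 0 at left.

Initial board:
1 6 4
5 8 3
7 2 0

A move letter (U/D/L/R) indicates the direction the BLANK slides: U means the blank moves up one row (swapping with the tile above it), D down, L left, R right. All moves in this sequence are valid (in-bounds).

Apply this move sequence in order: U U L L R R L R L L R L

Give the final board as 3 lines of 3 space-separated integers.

Answer: 0 1 6
5 8 4
7 2 3

Derivation:
After move 1 (U):
1 6 4
5 8 0
7 2 3

After move 2 (U):
1 6 0
5 8 4
7 2 3

After move 3 (L):
1 0 6
5 8 4
7 2 3

After move 4 (L):
0 1 6
5 8 4
7 2 3

After move 5 (R):
1 0 6
5 8 4
7 2 3

After move 6 (R):
1 6 0
5 8 4
7 2 3

After move 7 (L):
1 0 6
5 8 4
7 2 3

After move 8 (R):
1 6 0
5 8 4
7 2 3

After move 9 (L):
1 0 6
5 8 4
7 2 3

After move 10 (L):
0 1 6
5 8 4
7 2 3

After move 11 (R):
1 0 6
5 8 4
7 2 3

After move 12 (L):
0 1 6
5 8 4
7 2 3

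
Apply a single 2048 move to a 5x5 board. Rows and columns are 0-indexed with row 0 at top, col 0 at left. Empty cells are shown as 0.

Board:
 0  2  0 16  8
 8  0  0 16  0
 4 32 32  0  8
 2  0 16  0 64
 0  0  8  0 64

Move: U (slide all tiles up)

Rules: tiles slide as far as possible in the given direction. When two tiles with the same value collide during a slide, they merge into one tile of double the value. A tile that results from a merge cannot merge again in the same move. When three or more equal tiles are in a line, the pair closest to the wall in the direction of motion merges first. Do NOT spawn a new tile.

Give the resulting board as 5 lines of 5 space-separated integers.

Answer:   8   2  32  32  16
  4  32  16   0 128
  2   0   8   0   0
  0   0   0   0   0
  0   0   0   0   0

Derivation:
Slide up:
col 0: [0, 8, 4, 2, 0] -> [8, 4, 2, 0, 0]
col 1: [2, 0, 32, 0, 0] -> [2, 32, 0, 0, 0]
col 2: [0, 0, 32, 16, 8] -> [32, 16, 8, 0, 0]
col 3: [16, 16, 0, 0, 0] -> [32, 0, 0, 0, 0]
col 4: [8, 0, 8, 64, 64] -> [16, 128, 0, 0, 0]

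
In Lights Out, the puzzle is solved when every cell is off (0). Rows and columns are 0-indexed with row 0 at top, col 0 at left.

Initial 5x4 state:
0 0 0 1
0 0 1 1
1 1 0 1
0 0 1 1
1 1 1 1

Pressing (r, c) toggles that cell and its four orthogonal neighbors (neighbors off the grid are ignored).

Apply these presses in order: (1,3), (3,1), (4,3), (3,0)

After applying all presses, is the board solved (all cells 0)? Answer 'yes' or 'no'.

After press 1 at (1,3):
0 0 0 0
0 0 0 0
1 1 0 0
0 0 1 1
1 1 1 1

After press 2 at (3,1):
0 0 0 0
0 0 0 0
1 0 0 0
1 1 0 1
1 0 1 1

After press 3 at (4,3):
0 0 0 0
0 0 0 0
1 0 0 0
1 1 0 0
1 0 0 0

After press 4 at (3,0):
0 0 0 0
0 0 0 0
0 0 0 0
0 0 0 0
0 0 0 0

Lights still on: 0

Answer: yes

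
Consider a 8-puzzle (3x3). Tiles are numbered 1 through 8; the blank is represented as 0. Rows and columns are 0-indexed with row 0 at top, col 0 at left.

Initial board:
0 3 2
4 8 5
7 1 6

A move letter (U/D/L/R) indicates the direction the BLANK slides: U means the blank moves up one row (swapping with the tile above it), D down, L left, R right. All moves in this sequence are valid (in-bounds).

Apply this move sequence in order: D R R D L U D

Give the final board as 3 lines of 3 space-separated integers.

After move 1 (D):
4 3 2
0 8 5
7 1 6

After move 2 (R):
4 3 2
8 0 5
7 1 6

After move 3 (R):
4 3 2
8 5 0
7 1 6

After move 4 (D):
4 3 2
8 5 6
7 1 0

After move 5 (L):
4 3 2
8 5 6
7 0 1

After move 6 (U):
4 3 2
8 0 6
7 5 1

After move 7 (D):
4 3 2
8 5 6
7 0 1

Answer: 4 3 2
8 5 6
7 0 1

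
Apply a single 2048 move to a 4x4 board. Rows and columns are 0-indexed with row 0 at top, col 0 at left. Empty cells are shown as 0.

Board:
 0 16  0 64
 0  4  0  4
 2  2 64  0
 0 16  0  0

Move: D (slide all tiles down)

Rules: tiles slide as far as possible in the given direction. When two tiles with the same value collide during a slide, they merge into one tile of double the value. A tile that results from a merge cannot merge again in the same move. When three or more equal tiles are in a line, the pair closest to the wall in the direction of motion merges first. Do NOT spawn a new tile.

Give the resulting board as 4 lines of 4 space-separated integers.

Slide down:
col 0: [0, 0, 2, 0] -> [0, 0, 0, 2]
col 1: [16, 4, 2, 16] -> [16, 4, 2, 16]
col 2: [0, 0, 64, 0] -> [0, 0, 0, 64]
col 3: [64, 4, 0, 0] -> [0, 0, 64, 4]

Answer:  0 16  0  0
 0  4  0  0
 0  2  0 64
 2 16 64  4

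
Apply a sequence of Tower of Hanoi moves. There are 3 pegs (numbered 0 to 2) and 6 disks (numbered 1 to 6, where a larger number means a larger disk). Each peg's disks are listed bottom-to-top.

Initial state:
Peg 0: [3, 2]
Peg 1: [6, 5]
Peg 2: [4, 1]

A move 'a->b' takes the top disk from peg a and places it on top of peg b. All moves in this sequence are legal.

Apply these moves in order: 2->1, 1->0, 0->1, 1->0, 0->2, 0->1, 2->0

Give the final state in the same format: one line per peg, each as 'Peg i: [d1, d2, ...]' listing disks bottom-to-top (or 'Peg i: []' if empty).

After move 1 (2->1):
Peg 0: [3, 2]
Peg 1: [6, 5, 1]
Peg 2: [4]

After move 2 (1->0):
Peg 0: [3, 2, 1]
Peg 1: [6, 5]
Peg 2: [4]

After move 3 (0->1):
Peg 0: [3, 2]
Peg 1: [6, 5, 1]
Peg 2: [4]

After move 4 (1->0):
Peg 0: [3, 2, 1]
Peg 1: [6, 5]
Peg 2: [4]

After move 5 (0->2):
Peg 0: [3, 2]
Peg 1: [6, 5]
Peg 2: [4, 1]

After move 6 (0->1):
Peg 0: [3]
Peg 1: [6, 5, 2]
Peg 2: [4, 1]

After move 7 (2->0):
Peg 0: [3, 1]
Peg 1: [6, 5, 2]
Peg 2: [4]

Answer: Peg 0: [3, 1]
Peg 1: [6, 5, 2]
Peg 2: [4]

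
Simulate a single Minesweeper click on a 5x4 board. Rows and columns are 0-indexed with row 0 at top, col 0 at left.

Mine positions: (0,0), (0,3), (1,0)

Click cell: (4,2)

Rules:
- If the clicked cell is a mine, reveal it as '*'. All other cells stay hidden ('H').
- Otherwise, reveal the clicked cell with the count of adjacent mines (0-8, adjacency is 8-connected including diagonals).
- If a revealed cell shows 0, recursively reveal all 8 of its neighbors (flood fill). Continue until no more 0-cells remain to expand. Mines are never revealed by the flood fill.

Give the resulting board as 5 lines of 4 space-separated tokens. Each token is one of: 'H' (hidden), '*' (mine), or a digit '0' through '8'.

H H H H
H 2 1 1
1 1 0 0
0 0 0 0
0 0 0 0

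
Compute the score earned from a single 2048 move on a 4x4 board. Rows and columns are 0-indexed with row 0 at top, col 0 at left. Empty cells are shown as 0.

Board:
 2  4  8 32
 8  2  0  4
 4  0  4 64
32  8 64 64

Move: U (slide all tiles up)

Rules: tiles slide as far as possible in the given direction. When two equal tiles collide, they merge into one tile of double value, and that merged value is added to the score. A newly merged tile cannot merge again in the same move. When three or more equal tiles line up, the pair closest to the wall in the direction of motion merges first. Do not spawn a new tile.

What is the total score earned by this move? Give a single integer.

Slide up:
col 0: [2, 8, 4, 32] -> [2, 8, 4, 32]  score +0 (running 0)
col 1: [4, 2, 0, 8] -> [4, 2, 8, 0]  score +0 (running 0)
col 2: [8, 0, 4, 64] -> [8, 4, 64, 0]  score +0 (running 0)
col 3: [32, 4, 64, 64] -> [32, 4, 128, 0]  score +128 (running 128)
Board after move:
  2   4   8  32
  8   2   4   4
  4   8  64 128
 32   0   0   0

Answer: 128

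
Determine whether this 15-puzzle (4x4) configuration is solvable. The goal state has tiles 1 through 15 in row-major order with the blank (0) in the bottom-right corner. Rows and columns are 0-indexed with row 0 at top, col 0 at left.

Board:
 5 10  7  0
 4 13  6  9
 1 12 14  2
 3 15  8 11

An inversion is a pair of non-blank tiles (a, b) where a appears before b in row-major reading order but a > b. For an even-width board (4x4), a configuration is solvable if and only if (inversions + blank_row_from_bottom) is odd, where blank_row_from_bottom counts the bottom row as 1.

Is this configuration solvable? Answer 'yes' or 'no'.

Answer: yes

Derivation:
Inversions: 45
Blank is in row 0 (0-indexed from top), which is row 4 counting from the bottom (bottom = 1).
45 + 4 = 49, which is odd, so the puzzle is solvable.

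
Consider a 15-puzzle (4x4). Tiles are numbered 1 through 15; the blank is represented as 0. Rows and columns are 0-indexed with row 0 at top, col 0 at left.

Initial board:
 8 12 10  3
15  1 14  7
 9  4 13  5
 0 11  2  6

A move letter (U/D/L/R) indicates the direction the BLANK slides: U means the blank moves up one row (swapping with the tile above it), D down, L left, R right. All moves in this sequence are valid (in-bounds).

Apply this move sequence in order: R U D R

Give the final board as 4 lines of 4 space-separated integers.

Answer:  8 12 10  3
15  1 14  7
 9  4 13  5
11  2  0  6

Derivation:
After move 1 (R):
 8 12 10  3
15  1 14  7
 9  4 13  5
11  0  2  6

After move 2 (U):
 8 12 10  3
15  1 14  7
 9  0 13  5
11  4  2  6

After move 3 (D):
 8 12 10  3
15  1 14  7
 9  4 13  5
11  0  2  6

After move 4 (R):
 8 12 10  3
15  1 14  7
 9  4 13  5
11  2  0  6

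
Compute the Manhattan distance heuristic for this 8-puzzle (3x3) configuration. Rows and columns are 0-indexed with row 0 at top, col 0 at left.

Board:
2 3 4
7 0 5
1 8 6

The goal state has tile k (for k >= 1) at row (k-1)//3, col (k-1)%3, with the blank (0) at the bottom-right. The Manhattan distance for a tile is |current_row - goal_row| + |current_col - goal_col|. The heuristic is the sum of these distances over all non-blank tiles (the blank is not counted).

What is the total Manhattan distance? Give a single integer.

Tile 2: at (0,0), goal (0,1), distance |0-0|+|0-1| = 1
Tile 3: at (0,1), goal (0,2), distance |0-0|+|1-2| = 1
Tile 4: at (0,2), goal (1,0), distance |0-1|+|2-0| = 3
Tile 7: at (1,0), goal (2,0), distance |1-2|+|0-0| = 1
Tile 5: at (1,2), goal (1,1), distance |1-1|+|2-1| = 1
Tile 1: at (2,0), goal (0,0), distance |2-0|+|0-0| = 2
Tile 8: at (2,1), goal (2,1), distance |2-2|+|1-1| = 0
Tile 6: at (2,2), goal (1,2), distance |2-1|+|2-2| = 1
Sum: 1 + 1 + 3 + 1 + 1 + 2 + 0 + 1 = 10

Answer: 10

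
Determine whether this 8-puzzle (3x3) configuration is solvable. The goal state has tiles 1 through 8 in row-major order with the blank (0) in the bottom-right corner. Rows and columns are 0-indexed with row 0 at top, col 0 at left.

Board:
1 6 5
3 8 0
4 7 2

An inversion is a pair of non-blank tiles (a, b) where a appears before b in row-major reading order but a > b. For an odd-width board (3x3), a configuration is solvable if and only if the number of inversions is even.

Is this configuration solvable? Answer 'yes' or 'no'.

Inversions (pairs i<j in row-major order where tile[i] > tile[j] > 0): 13
13 is odd, so the puzzle is not solvable.

Answer: no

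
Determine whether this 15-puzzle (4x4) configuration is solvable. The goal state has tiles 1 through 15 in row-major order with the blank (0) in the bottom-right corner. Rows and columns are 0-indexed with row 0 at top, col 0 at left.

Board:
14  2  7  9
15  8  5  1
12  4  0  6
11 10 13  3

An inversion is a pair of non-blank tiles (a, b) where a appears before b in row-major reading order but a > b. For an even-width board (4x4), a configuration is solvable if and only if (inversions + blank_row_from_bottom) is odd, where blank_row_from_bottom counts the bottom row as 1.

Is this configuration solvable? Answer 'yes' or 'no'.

Inversions: 54
Blank is in row 2 (0-indexed from top), which is row 2 counting from the bottom (bottom = 1).
54 + 2 = 56, which is even, so the puzzle is not solvable.

Answer: no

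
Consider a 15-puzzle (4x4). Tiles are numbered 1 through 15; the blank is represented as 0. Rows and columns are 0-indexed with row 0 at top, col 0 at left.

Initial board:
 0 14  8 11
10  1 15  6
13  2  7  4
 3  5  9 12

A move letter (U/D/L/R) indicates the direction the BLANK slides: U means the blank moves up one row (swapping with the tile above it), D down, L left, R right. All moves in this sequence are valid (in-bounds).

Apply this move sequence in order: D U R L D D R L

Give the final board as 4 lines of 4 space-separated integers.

Answer: 10 14  8 11
13  1 15  6
 0  2  7  4
 3  5  9 12

Derivation:
After move 1 (D):
10 14  8 11
 0  1 15  6
13  2  7  4
 3  5  9 12

After move 2 (U):
 0 14  8 11
10  1 15  6
13  2  7  4
 3  5  9 12

After move 3 (R):
14  0  8 11
10  1 15  6
13  2  7  4
 3  5  9 12

After move 4 (L):
 0 14  8 11
10  1 15  6
13  2  7  4
 3  5  9 12

After move 5 (D):
10 14  8 11
 0  1 15  6
13  2  7  4
 3  5  9 12

After move 6 (D):
10 14  8 11
13  1 15  6
 0  2  7  4
 3  5  9 12

After move 7 (R):
10 14  8 11
13  1 15  6
 2  0  7  4
 3  5  9 12

After move 8 (L):
10 14  8 11
13  1 15  6
 0  2  7  4
 3  5  9 12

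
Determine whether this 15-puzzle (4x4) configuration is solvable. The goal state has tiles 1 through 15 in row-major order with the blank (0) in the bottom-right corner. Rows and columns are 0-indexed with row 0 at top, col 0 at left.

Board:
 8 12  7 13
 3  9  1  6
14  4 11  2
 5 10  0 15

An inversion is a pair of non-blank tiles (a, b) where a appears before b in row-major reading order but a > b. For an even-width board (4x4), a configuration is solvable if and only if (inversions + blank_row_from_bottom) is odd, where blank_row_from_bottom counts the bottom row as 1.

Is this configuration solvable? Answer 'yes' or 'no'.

Inversions: 51
Blank is in row 3 (0-indexed from top), which is row 1 counting from the bottom (bottom = 1).
51 + 1 = 52, which is even, so the puzzle is not solvable.

Answer: no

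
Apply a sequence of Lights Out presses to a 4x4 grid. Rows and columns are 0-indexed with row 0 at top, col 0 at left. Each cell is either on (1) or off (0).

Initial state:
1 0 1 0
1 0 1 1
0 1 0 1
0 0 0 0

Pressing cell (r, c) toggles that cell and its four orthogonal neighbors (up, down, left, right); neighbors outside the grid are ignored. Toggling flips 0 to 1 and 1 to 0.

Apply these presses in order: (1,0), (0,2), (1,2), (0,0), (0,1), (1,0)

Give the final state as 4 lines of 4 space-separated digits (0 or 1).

Answer: 1 1 0 1
0 0 1 0
0 1 1 1
0 0 0 0

Derivation:
After press 1 at (1,0):
0 0 1 0
0 1 1 1
1 1 0 1
0 0 0 0

After press 2 at (0,2):
0 1 0 1
0 1 0 1
1 1 0 1
0 0 0 0

After press 3 at (1,2):
0 1 1 1
0 0 1 0
1 1 1 1
0 0 0 0

After press 4 at (0,0):
1 0 1 1
1 0 1 0
1 1 1 1
0 0 0 0

After press 5 at (0,1):
0 1 0 1
1 1 1 0
1 1 1 1
0 0 0 0

After press 6 at (1,0):
1 1 0 1
0 0 1 0
0 1 1 1
0 0 0 0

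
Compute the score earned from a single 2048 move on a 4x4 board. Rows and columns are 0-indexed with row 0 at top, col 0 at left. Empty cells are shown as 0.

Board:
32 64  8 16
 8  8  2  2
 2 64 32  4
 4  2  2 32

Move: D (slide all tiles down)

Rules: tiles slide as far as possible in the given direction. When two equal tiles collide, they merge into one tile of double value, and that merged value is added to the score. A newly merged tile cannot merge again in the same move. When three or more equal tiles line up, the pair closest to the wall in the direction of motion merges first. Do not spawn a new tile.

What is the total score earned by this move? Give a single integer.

Answer: 0

Derivation:
Slide down:
col 0: [32, 8, 2, 4] -> [32, 8, 2, 4]  score +0 (running 0)
col 1: [64, 8, 64, 2] -> [64, 8, 64, 2]  score +0 (running 0)
col 2: [8, 2, 32, 2] -> [8, 2, 32, 2]  score +0 (running 0)
col 3: [16, 2, 4, 32] -> [16, 2, 4, 32]  score +0 (running 0)
Board after move:
32 64  8 16
 8  8  2  2
 2 64 32  4
 4  2  2 32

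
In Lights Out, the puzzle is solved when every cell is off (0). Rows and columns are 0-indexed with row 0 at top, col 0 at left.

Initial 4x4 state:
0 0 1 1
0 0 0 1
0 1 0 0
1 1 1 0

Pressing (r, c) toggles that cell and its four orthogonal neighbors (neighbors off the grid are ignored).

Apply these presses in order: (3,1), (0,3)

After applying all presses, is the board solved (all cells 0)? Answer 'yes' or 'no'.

Answer: yes

Derivation:
After press 1 at (3,1):
0 0 1 1
0 0 0 1
0 0 0 0
0 0 0 0

After press 2 at (0,3):
0 0 0 0
0 0 0 0
0 0 0 0
0 0 0 0

Lights still on: 0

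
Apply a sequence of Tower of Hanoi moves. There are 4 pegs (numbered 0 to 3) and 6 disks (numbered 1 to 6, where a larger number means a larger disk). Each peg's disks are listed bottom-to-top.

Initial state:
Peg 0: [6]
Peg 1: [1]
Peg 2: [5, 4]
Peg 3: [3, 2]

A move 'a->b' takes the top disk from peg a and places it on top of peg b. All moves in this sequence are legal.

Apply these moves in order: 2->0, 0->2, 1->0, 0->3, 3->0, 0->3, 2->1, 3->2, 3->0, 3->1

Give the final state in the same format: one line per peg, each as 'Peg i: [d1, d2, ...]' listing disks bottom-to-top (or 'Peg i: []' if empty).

Answer: Peg 0: [6, 2]
Peg 1: [4, 3]
Peg 2: [5, 1]
Peg 3: []

Derivation:
After move 1 (2->0):
Peg 0: [6, 4]
Peg 1: [1]
Peg 2: [5]
Peg 3: [3, 2]

After move 2 (0->2):
Peg 0: [6]
Peg 1: [1]
Peg 2: [5, 4]
Peg 3: [3, 2]

After move 3 (1->0):
Peg 0: [6, 1]
Peg 1: []
Peg 2: [5, 4]
Peg 3: [3, 2]

After move 4 (0->3):
Peg 0: [6]
Peg 1: []
Peg 2: [5, 4]
Peg 3: [3, 2, 1]

After move 5 (3->0):
Peg 0: [6, 1]
Peg 1: []
Peg 2: [5, 4]
Peg 3: [3, 2]

After move 6 (0->3):
Peg 0: [6]
Peg 1: []
Peg 2: [5, 4]
Peg 3: [3, 2, 1]

After move 7 (2->1):
Peg 0: [6]
Peg 1: [4]
Peg 2: [5]
Peg 3: [3, 2, 1]

After move 8 (3->2):
Peg 0: [6]
Peg 1: [4]
Peg 2: [5, 1]
Peg 3: [3, 2]

After move 9 (3->0):
Peg 0: [6, 2]
Peg 1: [4]
Peg 2: [5, 1]
Peg 3: [3]

After move 10 (3->1):
Peg 0: [6, 2]
Peg 1: [4, 3]
Peg 2: [5, 1]
Peg 3: []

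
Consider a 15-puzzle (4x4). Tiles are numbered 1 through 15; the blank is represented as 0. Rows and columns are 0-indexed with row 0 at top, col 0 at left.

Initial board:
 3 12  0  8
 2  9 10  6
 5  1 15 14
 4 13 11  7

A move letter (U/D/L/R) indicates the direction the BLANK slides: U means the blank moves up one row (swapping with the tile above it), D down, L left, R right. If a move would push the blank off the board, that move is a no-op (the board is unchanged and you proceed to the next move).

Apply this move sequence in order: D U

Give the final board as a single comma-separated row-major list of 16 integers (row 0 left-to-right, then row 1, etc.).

After move 1 (D):
 3 12 10  8
 2  9  0  6
 5  1 15 14
 4 13 11  7

After move 2 (U):
 3 12  0  8
 2  9 10  6
 5  1 15 14
 4 13 11  7

Answer: 3, 12, 0, 8, 2, 9, 10, 6, 5, 1, 15, 14, 4, 13, 11, 7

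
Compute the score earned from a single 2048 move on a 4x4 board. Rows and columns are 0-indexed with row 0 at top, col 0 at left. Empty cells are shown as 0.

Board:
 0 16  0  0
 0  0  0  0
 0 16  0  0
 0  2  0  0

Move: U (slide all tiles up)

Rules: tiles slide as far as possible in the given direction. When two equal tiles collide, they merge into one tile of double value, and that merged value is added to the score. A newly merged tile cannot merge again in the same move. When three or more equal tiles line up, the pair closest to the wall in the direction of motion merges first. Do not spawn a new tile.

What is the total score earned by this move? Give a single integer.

Slide up:
col 0: [0, 0, 0, 0] -> [0, 0, 0, 0]  score +0 (running 0)
col 1: [16, 0, 16, 2] -> [32, 2, 0, 0]  score +32 (running 32)
col 2: [0, 0, 0, 0] -> [0, 0, 0, 0]  score +0 (running 32)
col 3: [0, 0, 0, 0] -> [0, 0, 0, 0]  score +0 (running 32)
Board after move:
 0 32  0  0
 0  2  0  0
 0  0  0  0
 0  0  0  0

Answer: 32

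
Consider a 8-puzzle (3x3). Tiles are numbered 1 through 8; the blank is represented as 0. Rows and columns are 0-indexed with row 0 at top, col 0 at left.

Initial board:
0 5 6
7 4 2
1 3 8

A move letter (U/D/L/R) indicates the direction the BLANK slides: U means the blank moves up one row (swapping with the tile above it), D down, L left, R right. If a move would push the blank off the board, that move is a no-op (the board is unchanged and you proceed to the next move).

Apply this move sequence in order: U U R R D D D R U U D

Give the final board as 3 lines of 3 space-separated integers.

Answer: 5 6 2
7 4 0
1 3 8

Derivation:
After move 1 (U):
0 5 6
7 4 2
1 3 8

After move 2 (U):
0 5 6
7 4 2
1 3 8

After move 3 (R):
5 0 6
7 4 2
1 3 8

After move 4 (R):
5 6 0
7 4 2
1 3 8

After move 5 (D):
5 6 2
7 4 0
1 3 8

After move 6 (D):
5 6 2
7 4 8
1 3 0

After move 7 (D):
5 6 2
7 4 8
1 3 0

After move 8 (R):
5 6 2
7 4 8
1 3 0

After move 9 (U):
5 6 2
7 4 0
1 3 8

After move 10 (U):
5 6 0
7 4 2
1 3 8

After move 11 (D):
5 6 2
7 4 0
1 3 8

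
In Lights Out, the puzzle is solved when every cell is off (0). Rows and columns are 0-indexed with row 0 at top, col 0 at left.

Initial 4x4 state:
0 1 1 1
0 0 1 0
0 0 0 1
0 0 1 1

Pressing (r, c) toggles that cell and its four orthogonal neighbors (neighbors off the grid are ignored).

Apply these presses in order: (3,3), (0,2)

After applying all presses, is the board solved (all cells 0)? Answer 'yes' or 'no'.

Answer: yes

Derivation:
After press 1 at (3,3):
0 1 1 1
0 0 1 0
0 0 0 0
0 0 0 0

After press 2 at (0,2):
0 0 0 0
0 0 0 0
0 0 0 0
0 0 0 0

Lights still on: 0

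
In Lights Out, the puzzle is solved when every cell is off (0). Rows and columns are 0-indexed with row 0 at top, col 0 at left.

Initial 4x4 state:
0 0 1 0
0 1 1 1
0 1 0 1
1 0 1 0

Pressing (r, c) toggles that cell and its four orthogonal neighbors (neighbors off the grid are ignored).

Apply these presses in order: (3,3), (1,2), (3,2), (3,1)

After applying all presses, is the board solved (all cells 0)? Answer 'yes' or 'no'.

After press 1 at (3,3):
0 0 1 0
0 1 1 1
0 1 0 0
1 0 0 1

After press 2 at (1,2):
0 0 0 0
0 0 0 0
0 1 1 0
1 0 0 1

After press 3 at (3,2):
0 0 0 0
0 0 0 0
0 1 0 0
1 1 1 0

After press 4 at (3,1):
0 0 0 0
0 0 0 0
0 0 0 0
0 0 0 0

Lights still on: 0

Answer: yes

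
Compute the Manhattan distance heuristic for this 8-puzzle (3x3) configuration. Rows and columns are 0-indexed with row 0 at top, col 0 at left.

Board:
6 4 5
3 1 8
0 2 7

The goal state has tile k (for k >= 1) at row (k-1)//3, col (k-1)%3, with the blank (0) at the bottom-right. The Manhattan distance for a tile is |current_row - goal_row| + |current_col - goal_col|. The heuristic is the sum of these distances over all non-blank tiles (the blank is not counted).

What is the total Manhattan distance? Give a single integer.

Answer: 18

Derivation:
Tile 6: (0,0)->(1,2) = 3
Tile 4: (0,1)->(1,0) = 2
Tile 5: (0,2)->(1,1) = 2
Tile 3: (1,0)->(0,2) = 3
Tile 1: (1,1)->(0,0) = 2
Tile 8: (1,2)->(2,1) = 2
Tile 2: (2,1)->(0,1) = 2
Tile 7: (2,2)->(2,0) = 2
Sum: 3 + 2 + 2 + 3 + 2 + 2 + 2 + 2 = 18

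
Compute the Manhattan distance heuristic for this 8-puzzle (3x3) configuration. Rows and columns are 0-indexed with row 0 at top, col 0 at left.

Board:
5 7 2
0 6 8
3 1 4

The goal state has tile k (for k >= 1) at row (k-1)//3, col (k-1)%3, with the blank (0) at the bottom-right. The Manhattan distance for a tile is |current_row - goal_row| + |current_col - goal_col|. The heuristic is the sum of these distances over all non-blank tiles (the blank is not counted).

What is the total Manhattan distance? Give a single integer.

Tile 5: at (0,0), goal (1,1), distance |0-1|+|0-1| = 2
Tile 7: at (0,1), goal (2,0), distance |0-2|+|1-0| = 3
Tile 2: at (0,2), goal (0,1), distance |0-0|+|2-1| = 1
Tile 6: at (1,1), goal (1,2), distance |1-1|+|1-2| = 1
Tile 8: at (1,2), goal (2,1), distance |1-2|+|2-1| = 2
Tile 3: at (2,0), goal (0,2), distance |2-0|+|0-2| = 4
Tile 1: at (2,1), goal (0,0), distance |2-0|+|1-0| = 3
Tile 4: at (2,2), goal (1,0), distance |2-1|+|2-0| = 3
Sum: 2 + 3 + 1 + 1 + 2 + 4 + 3 + 3 = 19

Answer: 19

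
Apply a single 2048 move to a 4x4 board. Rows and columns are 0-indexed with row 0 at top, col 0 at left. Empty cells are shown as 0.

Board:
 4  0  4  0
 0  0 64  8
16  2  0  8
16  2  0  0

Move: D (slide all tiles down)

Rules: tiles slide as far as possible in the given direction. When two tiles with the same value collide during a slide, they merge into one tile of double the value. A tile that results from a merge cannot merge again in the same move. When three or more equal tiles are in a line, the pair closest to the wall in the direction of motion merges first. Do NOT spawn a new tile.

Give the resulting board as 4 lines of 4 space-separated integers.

Answer:  0  0  0  0
 0  0  0  0
 4  0  4  0
32  4 64 16

Derivation:
Slide down:
col 0: [4, 0, 16, 16] -> [0, 0, 4, 32]
col 1: [0, 0, 2, 2] -> [0, 0, 0, 4]
col 2: [4, 64, 0, 0] -> [0, 0, 4, 64]
col 3: [0, 8, 8, 0] -> [0, 0, 0, 16]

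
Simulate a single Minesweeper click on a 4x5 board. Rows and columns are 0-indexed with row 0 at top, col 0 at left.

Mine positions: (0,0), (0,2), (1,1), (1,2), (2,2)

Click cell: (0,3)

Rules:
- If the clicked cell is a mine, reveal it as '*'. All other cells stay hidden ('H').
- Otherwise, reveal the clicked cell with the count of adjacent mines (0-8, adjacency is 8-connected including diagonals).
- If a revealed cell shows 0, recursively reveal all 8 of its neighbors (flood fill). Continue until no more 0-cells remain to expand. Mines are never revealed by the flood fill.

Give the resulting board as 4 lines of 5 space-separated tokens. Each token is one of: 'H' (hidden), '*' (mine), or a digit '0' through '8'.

H H H 2 H
H H H H H
H H H H H
H H H H H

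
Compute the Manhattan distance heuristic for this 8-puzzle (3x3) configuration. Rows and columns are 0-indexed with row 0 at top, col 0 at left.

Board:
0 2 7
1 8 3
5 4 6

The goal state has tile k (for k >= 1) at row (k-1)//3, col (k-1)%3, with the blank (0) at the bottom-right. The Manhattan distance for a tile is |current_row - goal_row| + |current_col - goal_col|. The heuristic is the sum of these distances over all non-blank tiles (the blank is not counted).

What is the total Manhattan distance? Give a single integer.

Tile 2: (0,1)->(0,1) = 0
Tile 7: (0,2)->(2,0) = 4
Tile 1: (1,0)->(0,0) = 1
Tile 8: (1,1)->(2,1) = 1
Tile 3: (1,2)->(0,2) = 1
Tile 5: (2,0)->(1,1) = 2
Tile 4: (2,1)->(1,0) = 2
Tile 6: (2,2)->(1,2) = 1
Sum: 0 + 4 + 1 + 1 + 1 + 2 + 2 + 1 = 12

Answer: 12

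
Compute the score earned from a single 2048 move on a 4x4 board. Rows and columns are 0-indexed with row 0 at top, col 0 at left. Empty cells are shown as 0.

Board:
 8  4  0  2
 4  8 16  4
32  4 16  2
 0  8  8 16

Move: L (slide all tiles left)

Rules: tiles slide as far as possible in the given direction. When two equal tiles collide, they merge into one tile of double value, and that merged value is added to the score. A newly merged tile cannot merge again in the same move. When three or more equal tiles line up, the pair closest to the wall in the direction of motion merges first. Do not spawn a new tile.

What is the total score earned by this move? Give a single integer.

Answer: 16

Derivation:
Slide left:
row 0: [8, 4, 0, 2] -> [8, 4, 2, 0]  score +0 (running 0)
row 1: [4, 8, 16, 4] -> [4, 8, 16, 4]  score +0 (running 0)
row 2: [32, 4, 16, 2] -> [32, 4, 16, 2]  score +0 (running 0)
row 3: [0, 8, 8, 16] -> [16, 16, 0, 0]  score +16 (running 16)
Board after move:
 8  4  2  0
 4  8 16  4
32  4 16  2
16 16  0  0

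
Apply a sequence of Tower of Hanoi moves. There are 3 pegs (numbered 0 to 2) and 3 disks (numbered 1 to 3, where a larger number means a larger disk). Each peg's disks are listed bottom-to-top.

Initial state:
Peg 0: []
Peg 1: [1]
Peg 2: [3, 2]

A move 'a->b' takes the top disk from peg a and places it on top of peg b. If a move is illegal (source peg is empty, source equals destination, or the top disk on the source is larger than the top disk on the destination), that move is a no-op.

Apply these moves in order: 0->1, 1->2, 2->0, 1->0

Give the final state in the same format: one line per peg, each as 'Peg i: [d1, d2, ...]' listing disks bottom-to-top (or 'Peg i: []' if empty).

After move 1 (0->1):
Peg 0: []
Peg 1: [1]
Peg 2: [3, 2]

After move 2 (1->2):
Peg 0: []
Peg 1: []
Peg 2: [3, 2, 1]

After move 3 (2->0):
Peg 0: [1]
Peg 1: []
Peg 2: [3, 2]

After move 4 (1->0):
Peg 0: [1]
Peg 1: []
Peg 2: [3, 2]

Answer: Peg 0: [1]
Peg 1: []
Peg 2: [3, 2]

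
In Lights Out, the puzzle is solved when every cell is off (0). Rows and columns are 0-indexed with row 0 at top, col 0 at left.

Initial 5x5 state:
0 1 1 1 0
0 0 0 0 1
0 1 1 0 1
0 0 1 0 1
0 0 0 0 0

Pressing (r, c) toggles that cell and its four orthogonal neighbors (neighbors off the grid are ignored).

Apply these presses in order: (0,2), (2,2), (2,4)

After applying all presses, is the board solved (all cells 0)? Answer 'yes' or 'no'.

Answer: yes

Derivation:
After press 1 at (0,2):
0 0 0 0 0
0 0 1 0 1
0 1 1 0 1
0 0 1 0 1
0 0 0 0 0

After press 2 at (2,2):
0 0 0 0 0
0 0 0 0 1
0 0 0 1 1
0 0 0 0 1
0 0 0 0 0

After press 3 at (2,4):
0 0 0 0 0
0 0 0 0 0
0 0 0 0 0
0 0 0 0 0
0 0 0 0 0

Lights still on: 0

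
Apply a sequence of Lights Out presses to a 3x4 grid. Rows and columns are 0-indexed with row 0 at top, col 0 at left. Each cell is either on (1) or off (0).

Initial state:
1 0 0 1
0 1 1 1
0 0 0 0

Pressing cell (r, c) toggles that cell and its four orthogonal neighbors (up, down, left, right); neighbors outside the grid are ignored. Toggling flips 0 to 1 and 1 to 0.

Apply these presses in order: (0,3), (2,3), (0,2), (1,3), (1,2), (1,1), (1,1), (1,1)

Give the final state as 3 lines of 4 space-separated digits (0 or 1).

After press 1 at (0,3):
1 0 1 0
0 1 1 0
0 0 0 0

After press 2 at (2,3):
1 0 1 0
0 1 1 1
0 0 1 1

After press 3 at (0,2):
1 1 0 1
0 1 0 1
0 0 1 1

After press 4 at (1,3):
1 1 0 0
0 1 1 0
0 0 1 0

After press 5 at (1,2):
1 1 1 0
0 0 0 1
0 0 0 0

After press 6 at (1,1):
1 0 1 0
1 1 1 1
0 1 0 0

After press 7 at (1,1):
1 1 1 0
0 0 0 1
0 0 0 0

After press 8 at (1,1):
1 0 1 0
1 1 1 1
0 1 0 0

Answer: 1 0 1 0
1 1 1 1
0 1 0 0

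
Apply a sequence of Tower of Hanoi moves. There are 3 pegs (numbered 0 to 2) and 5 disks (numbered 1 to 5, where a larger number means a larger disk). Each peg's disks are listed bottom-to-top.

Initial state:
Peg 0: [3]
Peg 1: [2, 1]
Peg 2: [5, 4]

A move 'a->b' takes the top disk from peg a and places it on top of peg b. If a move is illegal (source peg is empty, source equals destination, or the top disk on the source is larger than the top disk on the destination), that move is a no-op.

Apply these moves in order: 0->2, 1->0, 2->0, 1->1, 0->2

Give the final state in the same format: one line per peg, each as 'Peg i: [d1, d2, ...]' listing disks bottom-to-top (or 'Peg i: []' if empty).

After move 1 (0->2):
Peg 0: []
Peg 1: [2, 1]
Peg 2: [5, 4, 3]

After move 2 (1->0):
Peg 0: [1]
Peg 1: [2]
Peg 2: [5, 4, 3]

After move 3 (2->0):
Peg 0: [1]
Peg 1: [2]
Peg 2: [5, 4, 3]

After move 4 (1->1):
Peg 0: [1]
Peg 1: [2]
Peg 2: [5, 4, 3]

After move 5 (0->2):
Peg 0: []
Peg 1: [2]
Peg 2: [5, 4, 3, 1]

Answer: Peg 0: []
Peg 1: [2]
Peg 2: [5, 4, 3, 1]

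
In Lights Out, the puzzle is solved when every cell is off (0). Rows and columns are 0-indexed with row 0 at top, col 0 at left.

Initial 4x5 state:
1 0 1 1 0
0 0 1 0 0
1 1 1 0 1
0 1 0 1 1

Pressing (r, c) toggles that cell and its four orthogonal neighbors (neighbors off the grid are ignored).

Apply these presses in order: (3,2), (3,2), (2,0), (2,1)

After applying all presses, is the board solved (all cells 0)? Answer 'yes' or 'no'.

Answer: no

Derivation:
After press 1 at (3,2):
1 0 1 1 0
0 0 1 0 0
1 1 0 0 1
0 0 1 0 1

After press 2 at (3,2):
1 0 1 1 0
0 0 1 0 0
1 1 1 0 1
0 1 0 1 1

After press 3 at (2,0):
1 0 1 1 0
1 0 1 0 0
0 0 1 0 1
1 1 0 1 1

After press 4 at (2,1):
1 0 1 1 0
1 1 1 0 0
1 1 0 0 1
1 0 0 1 1

Lights still on: 12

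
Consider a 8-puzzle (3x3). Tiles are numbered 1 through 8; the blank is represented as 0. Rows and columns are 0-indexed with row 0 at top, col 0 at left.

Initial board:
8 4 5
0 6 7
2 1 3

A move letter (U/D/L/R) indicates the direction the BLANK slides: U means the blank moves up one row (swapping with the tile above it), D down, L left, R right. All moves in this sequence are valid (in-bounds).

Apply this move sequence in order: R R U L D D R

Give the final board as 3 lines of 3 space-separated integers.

After move 1 (R):
8 4 5
6 0 7
2 1 3

After move 2 (R):
8 4 5
6 7 0
2 1 3

After move 3 (U):
8 4 0
6 7 5
2 1 3

After move 4 (L):
8 0 4
6 7 5
2 1 3

After move 5 (D):
8 7 4
6 0 5
2 1 3

After move 6 (D):
8 7 4
6 1 5
2 0 3

After move 7 (R):
8 7 4
6 1 5
2 3 0

Answer: 8 7 4
6 1 5
2 3 0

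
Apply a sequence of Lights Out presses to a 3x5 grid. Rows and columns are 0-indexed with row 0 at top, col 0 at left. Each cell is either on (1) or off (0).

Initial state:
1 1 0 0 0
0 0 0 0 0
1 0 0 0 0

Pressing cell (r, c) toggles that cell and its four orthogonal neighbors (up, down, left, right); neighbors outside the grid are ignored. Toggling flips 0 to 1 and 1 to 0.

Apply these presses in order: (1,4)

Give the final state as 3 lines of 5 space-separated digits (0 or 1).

After press 1 at (1,4):
1 1 0 0 1
0 0 0 1 1
1 0 0 0 1

Answer: 1 1 0 0 1
0 0 0 1 1
1 0 0 0 1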